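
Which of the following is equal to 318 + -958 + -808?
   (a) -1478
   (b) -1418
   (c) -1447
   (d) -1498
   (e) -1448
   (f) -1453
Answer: e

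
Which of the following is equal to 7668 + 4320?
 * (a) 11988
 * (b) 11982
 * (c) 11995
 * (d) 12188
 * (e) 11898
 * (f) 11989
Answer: a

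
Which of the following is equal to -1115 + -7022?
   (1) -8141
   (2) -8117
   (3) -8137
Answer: 3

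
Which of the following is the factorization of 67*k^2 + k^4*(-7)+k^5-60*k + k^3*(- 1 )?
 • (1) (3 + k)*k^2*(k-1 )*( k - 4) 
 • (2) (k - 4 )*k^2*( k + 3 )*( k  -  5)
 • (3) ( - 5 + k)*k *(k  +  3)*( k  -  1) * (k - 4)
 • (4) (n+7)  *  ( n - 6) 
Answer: 3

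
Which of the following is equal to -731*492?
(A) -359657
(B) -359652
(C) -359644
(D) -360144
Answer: B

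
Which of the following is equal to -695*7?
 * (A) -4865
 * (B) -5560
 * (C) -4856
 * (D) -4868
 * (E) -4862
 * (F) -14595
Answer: A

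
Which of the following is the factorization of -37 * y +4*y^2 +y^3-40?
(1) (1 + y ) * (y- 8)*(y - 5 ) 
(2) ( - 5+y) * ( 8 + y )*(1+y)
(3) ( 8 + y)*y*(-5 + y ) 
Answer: 2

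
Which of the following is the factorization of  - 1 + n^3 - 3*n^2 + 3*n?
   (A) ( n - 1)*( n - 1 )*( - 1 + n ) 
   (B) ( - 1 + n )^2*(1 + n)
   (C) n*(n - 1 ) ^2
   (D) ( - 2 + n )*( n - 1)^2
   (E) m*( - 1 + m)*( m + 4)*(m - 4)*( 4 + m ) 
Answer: A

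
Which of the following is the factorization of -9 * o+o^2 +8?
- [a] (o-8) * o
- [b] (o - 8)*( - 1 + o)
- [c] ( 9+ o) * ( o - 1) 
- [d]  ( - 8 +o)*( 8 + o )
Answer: b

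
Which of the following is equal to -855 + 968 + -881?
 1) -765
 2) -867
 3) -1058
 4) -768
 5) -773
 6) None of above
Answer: 4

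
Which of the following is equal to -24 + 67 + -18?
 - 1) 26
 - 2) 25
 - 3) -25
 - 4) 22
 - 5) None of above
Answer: 2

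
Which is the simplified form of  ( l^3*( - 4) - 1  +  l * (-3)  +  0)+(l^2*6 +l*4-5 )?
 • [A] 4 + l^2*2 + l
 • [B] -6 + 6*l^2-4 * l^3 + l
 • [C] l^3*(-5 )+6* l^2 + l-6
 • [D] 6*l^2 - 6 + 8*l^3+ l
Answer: B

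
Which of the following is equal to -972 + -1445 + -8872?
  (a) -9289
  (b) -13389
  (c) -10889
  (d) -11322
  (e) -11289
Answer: e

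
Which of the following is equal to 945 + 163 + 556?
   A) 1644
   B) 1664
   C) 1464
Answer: B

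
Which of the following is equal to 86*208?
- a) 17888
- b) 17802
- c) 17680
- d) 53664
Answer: a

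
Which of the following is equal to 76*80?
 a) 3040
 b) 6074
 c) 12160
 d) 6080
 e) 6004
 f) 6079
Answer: d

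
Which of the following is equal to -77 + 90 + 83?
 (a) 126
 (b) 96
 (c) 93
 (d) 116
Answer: b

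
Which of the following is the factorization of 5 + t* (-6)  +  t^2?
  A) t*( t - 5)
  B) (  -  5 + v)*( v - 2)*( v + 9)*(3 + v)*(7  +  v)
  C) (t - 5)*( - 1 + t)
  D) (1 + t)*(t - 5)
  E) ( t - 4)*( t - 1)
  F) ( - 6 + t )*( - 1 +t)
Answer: C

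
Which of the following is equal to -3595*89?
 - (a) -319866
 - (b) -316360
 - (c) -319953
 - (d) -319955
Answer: d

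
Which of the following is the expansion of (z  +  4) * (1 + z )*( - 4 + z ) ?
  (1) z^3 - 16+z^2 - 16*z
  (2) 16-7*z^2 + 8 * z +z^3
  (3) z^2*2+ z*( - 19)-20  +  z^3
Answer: 1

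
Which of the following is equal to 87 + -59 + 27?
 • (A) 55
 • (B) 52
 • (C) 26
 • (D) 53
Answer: A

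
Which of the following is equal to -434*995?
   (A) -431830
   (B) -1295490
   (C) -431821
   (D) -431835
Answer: A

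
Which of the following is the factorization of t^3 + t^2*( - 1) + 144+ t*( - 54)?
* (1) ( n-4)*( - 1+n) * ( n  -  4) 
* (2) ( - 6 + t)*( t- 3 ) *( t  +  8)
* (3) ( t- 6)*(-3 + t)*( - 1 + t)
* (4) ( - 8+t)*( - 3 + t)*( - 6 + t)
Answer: 2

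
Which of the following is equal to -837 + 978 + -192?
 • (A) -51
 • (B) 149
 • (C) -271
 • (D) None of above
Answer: A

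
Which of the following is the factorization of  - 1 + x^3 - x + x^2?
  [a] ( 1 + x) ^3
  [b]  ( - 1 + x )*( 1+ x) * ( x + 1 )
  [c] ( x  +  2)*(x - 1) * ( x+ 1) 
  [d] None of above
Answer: b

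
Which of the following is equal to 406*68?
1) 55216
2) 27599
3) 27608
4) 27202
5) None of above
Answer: 3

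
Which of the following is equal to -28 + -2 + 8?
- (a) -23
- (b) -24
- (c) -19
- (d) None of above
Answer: d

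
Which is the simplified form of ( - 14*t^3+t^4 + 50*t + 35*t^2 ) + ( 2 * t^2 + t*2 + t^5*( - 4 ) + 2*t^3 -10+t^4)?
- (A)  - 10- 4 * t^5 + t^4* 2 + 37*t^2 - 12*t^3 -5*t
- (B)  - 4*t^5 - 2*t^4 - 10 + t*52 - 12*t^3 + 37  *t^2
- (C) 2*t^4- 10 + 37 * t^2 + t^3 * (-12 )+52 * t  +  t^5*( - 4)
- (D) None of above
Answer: C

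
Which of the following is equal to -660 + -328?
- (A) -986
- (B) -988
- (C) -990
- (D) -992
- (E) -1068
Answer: B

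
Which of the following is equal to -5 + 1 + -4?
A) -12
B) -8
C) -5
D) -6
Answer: B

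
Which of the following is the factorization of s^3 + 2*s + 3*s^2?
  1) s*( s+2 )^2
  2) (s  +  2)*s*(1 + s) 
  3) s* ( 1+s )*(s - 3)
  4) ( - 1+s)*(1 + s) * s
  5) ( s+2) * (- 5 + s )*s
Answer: 2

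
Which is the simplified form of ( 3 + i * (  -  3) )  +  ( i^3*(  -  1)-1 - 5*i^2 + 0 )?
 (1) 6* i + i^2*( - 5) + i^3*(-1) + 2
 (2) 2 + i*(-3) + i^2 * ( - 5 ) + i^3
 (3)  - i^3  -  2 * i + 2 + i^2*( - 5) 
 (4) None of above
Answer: 4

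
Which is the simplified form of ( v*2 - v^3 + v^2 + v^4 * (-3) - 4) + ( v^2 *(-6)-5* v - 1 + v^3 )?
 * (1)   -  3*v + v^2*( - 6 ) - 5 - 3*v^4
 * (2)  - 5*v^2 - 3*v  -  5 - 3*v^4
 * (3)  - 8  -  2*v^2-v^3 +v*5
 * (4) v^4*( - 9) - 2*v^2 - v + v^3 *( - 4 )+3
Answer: 2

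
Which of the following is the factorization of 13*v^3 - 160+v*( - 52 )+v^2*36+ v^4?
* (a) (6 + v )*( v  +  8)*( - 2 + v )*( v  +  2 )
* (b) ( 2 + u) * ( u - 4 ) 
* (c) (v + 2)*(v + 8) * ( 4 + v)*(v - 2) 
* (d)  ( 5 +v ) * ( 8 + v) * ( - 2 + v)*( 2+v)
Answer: d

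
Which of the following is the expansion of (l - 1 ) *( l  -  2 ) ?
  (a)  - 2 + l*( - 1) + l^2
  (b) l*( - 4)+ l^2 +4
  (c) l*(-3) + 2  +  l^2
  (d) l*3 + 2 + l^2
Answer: c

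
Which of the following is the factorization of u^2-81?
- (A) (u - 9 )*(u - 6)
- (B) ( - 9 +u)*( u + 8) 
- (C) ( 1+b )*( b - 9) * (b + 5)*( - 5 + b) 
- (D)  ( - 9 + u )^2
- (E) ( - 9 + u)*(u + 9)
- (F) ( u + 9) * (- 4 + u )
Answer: E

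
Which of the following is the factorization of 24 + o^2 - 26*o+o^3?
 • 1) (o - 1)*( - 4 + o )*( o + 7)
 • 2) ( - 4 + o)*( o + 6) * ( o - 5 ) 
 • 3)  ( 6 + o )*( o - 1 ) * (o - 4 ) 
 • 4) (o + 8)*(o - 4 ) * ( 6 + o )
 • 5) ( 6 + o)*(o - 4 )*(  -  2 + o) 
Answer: 3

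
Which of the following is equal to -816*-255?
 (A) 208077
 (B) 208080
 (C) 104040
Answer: B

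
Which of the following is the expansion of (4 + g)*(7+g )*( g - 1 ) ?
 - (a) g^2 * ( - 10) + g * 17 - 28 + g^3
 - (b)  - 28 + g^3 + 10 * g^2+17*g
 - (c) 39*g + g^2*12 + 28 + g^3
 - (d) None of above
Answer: b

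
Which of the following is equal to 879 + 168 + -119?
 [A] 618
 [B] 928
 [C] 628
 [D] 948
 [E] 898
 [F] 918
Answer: B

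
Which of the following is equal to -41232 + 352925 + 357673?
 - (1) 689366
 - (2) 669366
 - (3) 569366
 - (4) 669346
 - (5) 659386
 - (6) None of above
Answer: 2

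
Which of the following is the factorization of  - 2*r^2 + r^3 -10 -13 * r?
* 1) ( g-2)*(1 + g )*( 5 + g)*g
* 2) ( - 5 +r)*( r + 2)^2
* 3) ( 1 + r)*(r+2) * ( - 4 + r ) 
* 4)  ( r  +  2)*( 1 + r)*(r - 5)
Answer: 4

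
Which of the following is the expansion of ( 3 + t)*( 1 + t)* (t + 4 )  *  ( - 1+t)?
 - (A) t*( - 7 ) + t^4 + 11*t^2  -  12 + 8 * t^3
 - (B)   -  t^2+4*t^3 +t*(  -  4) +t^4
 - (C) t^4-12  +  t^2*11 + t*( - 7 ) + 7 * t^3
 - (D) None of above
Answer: C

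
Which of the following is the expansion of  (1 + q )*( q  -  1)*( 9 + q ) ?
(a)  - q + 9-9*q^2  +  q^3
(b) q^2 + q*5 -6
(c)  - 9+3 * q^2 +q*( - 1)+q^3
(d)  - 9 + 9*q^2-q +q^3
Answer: d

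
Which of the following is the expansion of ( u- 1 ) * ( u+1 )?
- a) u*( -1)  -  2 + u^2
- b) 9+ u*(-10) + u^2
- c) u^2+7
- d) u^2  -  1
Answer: d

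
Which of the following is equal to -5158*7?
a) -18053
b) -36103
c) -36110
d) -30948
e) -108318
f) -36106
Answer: f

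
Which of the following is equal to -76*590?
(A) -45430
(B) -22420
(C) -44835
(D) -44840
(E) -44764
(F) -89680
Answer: D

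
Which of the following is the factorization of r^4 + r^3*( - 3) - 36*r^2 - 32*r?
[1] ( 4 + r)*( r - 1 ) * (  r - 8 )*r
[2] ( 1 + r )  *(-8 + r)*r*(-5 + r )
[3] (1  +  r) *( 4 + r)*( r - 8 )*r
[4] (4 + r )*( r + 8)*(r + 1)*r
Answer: 3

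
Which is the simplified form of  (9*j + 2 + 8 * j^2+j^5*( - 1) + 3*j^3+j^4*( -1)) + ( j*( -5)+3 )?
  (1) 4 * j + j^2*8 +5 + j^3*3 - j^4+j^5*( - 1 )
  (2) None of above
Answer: 1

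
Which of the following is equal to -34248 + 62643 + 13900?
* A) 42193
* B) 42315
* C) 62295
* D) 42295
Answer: D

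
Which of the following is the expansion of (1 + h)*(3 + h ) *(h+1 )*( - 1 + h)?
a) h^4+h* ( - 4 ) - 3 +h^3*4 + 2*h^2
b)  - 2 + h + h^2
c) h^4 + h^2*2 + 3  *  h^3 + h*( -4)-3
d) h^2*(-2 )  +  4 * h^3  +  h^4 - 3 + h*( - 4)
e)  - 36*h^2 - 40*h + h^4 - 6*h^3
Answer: a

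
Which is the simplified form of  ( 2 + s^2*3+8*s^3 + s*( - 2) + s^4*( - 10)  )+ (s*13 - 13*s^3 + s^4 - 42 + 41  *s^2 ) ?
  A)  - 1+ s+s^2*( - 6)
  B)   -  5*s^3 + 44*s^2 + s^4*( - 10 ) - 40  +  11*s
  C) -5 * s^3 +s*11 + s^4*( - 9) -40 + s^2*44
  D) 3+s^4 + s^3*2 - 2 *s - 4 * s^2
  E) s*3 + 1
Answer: C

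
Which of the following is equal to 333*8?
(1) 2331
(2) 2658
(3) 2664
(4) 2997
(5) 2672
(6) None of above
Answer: 3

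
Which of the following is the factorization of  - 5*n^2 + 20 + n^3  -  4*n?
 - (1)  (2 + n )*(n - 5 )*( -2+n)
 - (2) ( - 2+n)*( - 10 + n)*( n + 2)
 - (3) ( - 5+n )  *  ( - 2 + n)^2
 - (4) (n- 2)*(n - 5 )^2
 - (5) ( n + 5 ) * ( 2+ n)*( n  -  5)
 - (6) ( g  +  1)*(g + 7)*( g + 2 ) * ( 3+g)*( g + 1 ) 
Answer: 1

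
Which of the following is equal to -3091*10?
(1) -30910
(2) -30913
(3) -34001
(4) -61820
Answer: 1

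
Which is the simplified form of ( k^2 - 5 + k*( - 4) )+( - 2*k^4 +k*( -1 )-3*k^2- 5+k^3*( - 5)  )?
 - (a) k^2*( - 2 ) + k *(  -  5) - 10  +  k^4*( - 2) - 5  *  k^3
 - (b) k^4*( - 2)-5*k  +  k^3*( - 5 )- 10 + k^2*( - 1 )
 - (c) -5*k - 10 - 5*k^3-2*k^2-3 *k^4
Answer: a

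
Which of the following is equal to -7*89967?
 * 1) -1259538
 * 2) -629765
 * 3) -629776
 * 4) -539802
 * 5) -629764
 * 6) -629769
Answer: 6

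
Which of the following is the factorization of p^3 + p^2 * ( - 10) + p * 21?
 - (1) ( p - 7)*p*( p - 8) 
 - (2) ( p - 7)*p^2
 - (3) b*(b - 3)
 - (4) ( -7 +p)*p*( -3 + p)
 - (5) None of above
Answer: 4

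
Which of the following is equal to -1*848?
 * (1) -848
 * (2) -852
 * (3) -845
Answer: 1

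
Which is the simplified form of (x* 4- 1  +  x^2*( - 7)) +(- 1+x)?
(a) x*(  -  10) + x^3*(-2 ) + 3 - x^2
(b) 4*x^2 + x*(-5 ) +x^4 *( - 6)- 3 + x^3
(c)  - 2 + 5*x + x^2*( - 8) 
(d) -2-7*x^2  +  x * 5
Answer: d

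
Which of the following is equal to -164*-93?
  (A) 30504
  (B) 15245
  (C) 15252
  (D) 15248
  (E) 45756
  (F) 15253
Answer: C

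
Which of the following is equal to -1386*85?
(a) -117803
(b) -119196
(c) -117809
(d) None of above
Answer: d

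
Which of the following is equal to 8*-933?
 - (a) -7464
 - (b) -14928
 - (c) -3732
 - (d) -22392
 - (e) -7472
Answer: a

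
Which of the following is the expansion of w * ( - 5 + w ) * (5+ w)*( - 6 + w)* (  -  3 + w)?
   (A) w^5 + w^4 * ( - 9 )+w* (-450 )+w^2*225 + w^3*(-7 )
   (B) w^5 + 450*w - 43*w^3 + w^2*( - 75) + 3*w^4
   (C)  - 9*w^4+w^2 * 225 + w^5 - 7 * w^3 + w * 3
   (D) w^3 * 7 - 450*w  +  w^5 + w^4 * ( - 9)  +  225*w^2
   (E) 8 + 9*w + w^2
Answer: A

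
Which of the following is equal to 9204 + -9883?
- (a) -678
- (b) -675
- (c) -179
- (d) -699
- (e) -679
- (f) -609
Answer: e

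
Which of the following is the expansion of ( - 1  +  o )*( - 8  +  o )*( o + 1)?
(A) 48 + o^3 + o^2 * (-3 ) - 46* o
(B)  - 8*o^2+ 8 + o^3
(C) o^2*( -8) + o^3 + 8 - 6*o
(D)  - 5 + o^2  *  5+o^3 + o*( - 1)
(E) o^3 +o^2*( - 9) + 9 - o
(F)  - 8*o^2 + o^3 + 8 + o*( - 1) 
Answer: F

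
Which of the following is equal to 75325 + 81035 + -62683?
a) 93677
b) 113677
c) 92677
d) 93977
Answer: a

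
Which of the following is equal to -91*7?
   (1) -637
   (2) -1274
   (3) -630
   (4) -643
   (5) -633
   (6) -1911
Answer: 1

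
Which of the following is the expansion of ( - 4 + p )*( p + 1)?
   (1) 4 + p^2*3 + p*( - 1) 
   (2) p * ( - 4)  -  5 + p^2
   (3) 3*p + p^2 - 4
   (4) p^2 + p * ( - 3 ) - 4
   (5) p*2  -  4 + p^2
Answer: 4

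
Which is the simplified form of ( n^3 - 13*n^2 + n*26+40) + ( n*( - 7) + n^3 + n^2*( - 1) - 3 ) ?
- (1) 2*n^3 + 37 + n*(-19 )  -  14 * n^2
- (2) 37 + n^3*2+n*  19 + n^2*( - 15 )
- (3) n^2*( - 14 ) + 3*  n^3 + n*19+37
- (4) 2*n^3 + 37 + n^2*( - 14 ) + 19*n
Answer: 4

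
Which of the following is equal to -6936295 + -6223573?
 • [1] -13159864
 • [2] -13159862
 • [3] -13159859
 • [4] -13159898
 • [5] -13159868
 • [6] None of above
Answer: 5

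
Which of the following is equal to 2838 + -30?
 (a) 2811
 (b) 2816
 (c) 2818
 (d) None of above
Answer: d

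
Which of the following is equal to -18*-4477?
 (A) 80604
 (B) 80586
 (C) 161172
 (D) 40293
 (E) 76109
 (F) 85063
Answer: B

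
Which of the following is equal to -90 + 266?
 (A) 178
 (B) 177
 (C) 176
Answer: C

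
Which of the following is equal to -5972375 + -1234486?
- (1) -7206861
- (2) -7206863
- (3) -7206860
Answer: 1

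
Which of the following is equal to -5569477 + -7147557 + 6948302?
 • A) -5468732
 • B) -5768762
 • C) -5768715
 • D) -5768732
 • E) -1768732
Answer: D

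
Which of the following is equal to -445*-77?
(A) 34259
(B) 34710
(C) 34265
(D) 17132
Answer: C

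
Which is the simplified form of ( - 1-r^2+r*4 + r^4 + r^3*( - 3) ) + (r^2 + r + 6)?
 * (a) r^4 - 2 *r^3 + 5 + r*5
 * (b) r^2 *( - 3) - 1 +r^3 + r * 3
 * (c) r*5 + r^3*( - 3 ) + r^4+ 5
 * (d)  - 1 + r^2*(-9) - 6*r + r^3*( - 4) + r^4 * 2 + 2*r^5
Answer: c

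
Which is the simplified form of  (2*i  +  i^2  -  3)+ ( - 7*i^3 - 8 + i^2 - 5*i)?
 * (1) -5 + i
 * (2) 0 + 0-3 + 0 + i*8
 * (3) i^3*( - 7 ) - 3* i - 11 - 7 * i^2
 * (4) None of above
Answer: 4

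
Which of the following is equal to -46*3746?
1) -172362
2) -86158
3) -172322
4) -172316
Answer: 4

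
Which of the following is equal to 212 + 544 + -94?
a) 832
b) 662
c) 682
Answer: b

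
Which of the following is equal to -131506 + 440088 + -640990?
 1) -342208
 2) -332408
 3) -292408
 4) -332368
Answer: 2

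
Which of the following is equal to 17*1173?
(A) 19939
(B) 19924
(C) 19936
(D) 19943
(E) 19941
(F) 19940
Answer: E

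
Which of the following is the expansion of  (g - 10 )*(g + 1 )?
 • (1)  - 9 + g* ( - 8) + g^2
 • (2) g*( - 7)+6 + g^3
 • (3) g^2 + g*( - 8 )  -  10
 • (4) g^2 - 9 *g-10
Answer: 4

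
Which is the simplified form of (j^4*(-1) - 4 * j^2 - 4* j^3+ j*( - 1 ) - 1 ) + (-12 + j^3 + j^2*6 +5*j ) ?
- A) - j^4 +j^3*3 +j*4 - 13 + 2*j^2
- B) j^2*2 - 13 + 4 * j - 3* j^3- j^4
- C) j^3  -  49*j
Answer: B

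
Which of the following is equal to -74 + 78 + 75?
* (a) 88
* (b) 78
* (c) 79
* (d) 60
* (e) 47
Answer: c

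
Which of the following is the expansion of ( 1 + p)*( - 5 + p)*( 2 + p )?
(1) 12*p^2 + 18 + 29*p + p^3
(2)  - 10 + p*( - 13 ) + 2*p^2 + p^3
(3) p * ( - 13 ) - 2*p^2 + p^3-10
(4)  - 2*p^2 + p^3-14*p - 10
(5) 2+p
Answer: 3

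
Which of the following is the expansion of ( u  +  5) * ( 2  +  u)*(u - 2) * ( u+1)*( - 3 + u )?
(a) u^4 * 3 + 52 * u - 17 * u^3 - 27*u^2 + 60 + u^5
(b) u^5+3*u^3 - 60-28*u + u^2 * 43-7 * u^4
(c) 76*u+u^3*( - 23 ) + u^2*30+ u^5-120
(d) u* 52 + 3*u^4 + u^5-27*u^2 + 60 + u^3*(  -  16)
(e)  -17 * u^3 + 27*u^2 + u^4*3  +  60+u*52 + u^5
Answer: a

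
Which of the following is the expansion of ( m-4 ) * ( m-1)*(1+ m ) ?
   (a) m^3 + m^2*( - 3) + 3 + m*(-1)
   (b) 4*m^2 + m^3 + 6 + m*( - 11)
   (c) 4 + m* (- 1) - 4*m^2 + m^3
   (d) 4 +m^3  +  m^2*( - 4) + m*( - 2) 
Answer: c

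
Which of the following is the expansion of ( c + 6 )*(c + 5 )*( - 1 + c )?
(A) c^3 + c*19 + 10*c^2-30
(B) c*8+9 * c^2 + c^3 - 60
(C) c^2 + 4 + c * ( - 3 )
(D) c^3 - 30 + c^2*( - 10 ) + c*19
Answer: A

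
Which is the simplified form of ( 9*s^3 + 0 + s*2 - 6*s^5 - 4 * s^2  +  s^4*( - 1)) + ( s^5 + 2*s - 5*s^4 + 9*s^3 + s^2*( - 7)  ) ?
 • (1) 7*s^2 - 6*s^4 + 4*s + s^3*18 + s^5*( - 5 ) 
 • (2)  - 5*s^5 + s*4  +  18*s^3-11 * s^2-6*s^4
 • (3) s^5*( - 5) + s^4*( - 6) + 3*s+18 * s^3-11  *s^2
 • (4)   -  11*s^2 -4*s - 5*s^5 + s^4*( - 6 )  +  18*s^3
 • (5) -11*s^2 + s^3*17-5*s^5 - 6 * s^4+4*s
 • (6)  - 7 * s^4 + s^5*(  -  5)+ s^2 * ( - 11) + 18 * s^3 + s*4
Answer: 2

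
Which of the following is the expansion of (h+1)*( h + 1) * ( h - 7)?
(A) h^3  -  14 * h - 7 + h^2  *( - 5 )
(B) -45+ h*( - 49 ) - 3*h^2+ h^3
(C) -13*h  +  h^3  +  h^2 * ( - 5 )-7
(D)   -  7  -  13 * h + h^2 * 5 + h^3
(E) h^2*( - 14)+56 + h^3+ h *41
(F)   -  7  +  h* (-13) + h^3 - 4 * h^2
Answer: C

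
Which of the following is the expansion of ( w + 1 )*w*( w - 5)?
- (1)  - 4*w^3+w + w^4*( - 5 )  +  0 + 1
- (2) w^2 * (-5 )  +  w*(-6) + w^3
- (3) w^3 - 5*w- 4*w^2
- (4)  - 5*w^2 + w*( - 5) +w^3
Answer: 3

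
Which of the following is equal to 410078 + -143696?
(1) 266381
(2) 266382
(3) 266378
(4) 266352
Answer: 2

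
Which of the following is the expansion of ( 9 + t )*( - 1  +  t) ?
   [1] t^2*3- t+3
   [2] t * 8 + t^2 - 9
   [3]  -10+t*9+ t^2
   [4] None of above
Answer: 2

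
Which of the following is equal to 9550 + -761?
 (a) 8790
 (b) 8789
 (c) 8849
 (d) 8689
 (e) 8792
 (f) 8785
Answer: b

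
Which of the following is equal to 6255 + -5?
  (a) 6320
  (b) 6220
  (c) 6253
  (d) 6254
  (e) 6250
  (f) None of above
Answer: e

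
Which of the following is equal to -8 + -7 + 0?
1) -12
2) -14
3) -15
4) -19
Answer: 3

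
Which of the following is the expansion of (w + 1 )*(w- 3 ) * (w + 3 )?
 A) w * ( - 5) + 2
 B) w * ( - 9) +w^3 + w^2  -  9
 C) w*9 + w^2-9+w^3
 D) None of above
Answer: B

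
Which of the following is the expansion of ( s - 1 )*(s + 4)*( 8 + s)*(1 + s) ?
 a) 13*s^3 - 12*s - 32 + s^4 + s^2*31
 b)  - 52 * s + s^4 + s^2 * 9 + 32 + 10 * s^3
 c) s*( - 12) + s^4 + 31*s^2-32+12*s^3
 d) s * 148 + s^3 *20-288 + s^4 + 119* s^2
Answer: c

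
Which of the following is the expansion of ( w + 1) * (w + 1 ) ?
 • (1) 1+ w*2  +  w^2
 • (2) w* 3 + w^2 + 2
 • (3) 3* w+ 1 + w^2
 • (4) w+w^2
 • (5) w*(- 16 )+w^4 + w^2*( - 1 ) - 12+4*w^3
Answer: 1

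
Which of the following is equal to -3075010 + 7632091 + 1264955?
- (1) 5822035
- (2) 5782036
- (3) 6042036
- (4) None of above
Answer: 4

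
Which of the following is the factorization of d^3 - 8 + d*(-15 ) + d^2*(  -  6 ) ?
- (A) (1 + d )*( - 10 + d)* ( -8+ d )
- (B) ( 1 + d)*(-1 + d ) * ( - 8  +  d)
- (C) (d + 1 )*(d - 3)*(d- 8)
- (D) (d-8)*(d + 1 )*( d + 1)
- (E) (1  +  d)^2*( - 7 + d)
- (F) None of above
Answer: D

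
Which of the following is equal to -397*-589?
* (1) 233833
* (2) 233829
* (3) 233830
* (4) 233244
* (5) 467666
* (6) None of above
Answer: 1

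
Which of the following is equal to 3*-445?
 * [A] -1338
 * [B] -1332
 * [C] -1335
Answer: C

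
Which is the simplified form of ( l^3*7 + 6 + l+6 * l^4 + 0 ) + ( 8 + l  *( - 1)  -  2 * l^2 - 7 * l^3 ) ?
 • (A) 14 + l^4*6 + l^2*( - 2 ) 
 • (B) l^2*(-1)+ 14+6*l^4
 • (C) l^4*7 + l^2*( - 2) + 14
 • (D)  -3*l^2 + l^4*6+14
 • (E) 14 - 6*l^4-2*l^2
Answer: A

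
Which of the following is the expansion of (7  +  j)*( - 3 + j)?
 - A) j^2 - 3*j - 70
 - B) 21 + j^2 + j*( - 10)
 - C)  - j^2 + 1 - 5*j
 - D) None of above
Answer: D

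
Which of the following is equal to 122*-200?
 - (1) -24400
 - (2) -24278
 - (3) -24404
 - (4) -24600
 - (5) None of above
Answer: 1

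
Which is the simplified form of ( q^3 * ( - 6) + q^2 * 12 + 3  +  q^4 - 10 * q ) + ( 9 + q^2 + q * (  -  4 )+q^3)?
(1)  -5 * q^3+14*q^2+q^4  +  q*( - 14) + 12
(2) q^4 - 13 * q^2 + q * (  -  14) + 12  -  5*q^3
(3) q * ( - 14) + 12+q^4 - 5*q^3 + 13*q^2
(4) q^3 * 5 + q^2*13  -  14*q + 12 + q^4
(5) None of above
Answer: 3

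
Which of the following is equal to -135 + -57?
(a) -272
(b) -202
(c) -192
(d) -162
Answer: c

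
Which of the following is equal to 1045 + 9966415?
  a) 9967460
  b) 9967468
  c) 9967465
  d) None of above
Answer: a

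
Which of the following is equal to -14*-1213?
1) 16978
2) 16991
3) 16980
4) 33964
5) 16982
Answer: 5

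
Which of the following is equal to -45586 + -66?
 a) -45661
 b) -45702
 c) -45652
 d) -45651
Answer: c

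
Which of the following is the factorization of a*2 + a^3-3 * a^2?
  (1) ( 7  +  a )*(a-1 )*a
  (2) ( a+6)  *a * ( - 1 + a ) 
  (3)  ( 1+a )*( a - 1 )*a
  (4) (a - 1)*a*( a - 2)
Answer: 4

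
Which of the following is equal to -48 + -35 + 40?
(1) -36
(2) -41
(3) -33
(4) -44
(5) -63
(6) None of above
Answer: 6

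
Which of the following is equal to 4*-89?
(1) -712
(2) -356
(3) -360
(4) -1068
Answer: 2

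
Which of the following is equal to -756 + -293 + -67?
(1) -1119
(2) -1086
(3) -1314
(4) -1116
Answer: 4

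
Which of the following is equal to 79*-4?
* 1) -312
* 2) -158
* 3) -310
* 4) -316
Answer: 4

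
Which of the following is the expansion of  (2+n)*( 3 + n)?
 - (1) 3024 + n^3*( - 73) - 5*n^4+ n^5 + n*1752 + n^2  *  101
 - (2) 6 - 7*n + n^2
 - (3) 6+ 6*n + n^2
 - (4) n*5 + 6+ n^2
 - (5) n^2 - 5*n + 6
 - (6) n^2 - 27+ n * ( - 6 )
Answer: 4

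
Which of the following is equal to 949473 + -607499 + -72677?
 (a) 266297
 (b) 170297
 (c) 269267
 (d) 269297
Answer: d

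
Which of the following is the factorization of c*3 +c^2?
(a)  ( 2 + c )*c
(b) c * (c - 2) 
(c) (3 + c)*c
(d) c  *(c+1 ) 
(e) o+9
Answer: c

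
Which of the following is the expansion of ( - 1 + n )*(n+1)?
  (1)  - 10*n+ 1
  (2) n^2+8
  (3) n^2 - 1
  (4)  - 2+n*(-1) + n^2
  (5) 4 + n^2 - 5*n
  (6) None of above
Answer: 3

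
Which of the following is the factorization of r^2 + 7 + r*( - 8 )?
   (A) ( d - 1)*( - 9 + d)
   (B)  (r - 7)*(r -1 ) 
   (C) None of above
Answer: B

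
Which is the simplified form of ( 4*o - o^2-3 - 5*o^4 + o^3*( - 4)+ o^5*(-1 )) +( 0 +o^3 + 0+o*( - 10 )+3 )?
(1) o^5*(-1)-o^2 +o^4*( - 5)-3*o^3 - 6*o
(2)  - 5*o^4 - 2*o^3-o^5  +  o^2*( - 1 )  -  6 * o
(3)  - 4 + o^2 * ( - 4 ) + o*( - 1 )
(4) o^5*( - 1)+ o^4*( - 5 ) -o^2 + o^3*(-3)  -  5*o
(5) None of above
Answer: 1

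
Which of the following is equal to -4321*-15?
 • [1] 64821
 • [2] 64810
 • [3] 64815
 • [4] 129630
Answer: 3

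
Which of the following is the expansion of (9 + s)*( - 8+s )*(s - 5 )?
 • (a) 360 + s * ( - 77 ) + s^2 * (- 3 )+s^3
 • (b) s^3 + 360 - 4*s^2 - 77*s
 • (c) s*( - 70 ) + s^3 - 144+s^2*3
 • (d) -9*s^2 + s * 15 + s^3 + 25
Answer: b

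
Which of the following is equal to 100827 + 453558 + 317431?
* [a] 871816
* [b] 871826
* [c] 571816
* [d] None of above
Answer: a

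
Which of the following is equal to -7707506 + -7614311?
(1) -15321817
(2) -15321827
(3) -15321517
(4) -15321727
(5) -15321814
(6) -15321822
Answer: 1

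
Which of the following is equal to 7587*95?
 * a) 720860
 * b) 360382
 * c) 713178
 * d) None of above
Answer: d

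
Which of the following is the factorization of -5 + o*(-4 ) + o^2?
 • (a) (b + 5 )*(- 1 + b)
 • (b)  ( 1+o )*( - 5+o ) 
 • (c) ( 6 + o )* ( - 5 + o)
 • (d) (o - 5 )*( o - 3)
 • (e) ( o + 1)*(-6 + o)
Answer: b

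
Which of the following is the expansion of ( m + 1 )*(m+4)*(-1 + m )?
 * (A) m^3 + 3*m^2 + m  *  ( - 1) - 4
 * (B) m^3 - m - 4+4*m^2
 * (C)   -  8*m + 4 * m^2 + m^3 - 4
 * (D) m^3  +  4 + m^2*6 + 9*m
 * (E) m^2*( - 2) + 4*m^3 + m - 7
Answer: B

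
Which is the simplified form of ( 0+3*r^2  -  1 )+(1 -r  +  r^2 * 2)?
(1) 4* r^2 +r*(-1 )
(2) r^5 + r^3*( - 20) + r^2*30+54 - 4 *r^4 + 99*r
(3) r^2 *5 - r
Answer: 3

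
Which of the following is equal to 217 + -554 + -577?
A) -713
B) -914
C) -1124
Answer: B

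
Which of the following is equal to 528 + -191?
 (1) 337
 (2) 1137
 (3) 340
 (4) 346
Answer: 1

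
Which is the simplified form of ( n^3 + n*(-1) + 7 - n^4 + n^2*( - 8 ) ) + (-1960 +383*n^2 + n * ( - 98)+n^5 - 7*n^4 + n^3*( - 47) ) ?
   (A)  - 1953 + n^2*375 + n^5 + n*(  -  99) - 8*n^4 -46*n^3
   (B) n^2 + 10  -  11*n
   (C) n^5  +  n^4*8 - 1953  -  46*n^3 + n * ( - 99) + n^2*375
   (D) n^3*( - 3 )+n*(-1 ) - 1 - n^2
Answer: A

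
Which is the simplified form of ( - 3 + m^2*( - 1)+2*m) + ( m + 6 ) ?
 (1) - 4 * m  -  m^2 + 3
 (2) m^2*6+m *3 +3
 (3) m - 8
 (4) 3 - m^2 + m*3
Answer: 4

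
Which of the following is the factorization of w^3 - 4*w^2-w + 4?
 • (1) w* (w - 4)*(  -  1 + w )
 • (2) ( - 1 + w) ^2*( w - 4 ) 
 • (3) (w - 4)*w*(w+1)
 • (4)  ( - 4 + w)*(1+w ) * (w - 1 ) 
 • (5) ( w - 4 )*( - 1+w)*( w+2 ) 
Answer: 4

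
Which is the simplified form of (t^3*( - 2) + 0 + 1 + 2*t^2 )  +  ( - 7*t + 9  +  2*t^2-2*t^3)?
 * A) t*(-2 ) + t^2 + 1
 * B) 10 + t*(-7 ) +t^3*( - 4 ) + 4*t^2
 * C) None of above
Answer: B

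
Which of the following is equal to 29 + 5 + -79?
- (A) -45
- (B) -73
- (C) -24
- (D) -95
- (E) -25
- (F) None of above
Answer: A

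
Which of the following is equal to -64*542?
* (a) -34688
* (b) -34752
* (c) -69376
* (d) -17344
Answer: a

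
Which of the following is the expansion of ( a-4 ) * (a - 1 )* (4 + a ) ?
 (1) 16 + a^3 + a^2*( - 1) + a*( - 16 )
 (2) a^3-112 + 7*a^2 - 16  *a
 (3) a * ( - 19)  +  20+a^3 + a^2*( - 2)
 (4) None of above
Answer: 1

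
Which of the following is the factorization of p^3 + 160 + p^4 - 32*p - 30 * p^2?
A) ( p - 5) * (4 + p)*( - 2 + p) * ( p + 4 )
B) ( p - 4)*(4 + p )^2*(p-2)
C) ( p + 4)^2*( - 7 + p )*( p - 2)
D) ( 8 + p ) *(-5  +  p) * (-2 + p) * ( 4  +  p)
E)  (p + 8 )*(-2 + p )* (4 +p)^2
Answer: A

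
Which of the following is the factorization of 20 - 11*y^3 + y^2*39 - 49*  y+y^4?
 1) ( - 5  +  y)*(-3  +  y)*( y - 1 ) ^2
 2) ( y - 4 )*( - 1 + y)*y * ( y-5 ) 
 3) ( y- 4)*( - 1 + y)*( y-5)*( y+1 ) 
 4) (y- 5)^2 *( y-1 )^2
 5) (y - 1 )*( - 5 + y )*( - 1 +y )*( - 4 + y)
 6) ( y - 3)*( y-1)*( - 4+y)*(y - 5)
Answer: 5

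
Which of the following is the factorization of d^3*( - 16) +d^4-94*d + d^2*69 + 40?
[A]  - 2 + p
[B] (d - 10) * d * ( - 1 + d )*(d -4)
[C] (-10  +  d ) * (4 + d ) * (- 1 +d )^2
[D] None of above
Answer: D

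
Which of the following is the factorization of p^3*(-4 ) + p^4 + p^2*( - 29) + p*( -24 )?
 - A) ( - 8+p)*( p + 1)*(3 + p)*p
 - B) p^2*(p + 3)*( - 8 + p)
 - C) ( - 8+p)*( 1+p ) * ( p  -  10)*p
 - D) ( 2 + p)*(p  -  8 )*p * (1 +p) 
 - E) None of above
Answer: A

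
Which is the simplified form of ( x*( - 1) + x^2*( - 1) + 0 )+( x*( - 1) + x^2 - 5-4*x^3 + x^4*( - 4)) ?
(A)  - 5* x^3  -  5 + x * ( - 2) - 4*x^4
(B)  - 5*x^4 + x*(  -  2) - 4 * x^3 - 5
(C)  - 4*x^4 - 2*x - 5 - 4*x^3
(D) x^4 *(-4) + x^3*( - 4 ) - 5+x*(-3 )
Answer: C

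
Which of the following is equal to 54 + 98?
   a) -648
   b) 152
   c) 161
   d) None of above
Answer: b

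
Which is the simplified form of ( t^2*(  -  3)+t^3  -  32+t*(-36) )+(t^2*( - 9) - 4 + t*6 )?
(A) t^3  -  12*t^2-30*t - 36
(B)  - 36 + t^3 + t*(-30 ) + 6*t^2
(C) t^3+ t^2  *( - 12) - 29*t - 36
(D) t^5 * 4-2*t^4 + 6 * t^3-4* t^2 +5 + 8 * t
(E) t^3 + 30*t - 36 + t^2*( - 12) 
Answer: A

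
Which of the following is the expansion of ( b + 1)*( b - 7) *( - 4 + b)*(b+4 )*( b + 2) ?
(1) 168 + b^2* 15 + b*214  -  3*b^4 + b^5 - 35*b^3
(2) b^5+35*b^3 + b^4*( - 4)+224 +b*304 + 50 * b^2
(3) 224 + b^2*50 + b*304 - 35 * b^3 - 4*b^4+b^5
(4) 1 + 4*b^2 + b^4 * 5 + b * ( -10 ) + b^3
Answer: 3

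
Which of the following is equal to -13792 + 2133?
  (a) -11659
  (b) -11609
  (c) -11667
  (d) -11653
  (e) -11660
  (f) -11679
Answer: a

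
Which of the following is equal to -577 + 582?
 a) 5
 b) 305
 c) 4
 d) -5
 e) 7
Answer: a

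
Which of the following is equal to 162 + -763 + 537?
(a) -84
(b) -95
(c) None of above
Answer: c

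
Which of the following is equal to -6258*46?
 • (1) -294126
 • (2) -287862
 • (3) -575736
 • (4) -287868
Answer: 4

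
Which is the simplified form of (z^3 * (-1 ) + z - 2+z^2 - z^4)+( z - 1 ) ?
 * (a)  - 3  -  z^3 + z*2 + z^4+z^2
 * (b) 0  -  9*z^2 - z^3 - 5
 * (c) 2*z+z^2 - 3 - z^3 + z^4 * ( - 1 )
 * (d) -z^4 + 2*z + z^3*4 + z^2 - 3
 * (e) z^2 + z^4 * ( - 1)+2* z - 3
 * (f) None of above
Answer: c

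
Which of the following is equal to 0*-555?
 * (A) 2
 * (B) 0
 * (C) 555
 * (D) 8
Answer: B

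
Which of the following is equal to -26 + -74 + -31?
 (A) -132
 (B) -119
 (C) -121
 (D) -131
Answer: D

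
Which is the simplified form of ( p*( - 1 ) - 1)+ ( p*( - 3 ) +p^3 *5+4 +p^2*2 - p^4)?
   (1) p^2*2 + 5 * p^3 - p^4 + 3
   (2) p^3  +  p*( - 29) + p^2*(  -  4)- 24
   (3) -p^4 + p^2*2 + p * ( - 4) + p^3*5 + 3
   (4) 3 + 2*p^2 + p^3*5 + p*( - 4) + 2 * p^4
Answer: 3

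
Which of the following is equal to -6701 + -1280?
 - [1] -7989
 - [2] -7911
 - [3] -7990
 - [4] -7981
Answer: 4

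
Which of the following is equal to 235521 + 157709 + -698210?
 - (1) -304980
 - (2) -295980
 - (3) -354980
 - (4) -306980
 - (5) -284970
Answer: 1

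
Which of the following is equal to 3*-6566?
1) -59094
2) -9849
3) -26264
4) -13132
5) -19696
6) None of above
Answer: 6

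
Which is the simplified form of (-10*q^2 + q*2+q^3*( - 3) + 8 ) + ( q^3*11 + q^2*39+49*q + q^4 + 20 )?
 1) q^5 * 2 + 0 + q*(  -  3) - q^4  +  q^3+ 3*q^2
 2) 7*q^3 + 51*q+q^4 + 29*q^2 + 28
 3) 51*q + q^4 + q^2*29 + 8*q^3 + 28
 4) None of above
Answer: 3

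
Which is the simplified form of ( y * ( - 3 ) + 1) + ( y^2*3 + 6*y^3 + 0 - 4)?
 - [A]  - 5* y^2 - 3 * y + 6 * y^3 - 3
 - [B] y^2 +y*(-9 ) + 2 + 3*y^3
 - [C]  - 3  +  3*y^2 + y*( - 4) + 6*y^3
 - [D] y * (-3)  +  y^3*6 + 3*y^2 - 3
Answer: D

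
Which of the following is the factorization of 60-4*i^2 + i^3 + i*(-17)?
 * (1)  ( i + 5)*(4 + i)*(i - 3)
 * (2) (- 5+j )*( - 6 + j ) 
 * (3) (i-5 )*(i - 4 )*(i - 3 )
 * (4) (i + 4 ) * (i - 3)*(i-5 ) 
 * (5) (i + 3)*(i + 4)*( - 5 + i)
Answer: 4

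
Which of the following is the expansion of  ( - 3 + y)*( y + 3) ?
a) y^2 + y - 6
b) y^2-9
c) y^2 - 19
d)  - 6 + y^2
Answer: b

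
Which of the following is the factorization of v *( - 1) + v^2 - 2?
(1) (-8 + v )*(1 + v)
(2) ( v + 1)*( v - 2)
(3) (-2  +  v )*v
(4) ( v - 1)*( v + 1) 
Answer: 2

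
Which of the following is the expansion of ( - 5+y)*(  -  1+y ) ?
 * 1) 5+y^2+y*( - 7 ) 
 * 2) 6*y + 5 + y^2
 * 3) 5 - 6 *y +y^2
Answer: 3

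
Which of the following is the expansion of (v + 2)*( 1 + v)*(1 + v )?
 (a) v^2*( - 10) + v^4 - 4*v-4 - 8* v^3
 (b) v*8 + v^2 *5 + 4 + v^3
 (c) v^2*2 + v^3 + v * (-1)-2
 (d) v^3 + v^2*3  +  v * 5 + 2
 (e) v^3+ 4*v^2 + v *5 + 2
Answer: e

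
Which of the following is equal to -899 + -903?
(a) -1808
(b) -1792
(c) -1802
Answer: c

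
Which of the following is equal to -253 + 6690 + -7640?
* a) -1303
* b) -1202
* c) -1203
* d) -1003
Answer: c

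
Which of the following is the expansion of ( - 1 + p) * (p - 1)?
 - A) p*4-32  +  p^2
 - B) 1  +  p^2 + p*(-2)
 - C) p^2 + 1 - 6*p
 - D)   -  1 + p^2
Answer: B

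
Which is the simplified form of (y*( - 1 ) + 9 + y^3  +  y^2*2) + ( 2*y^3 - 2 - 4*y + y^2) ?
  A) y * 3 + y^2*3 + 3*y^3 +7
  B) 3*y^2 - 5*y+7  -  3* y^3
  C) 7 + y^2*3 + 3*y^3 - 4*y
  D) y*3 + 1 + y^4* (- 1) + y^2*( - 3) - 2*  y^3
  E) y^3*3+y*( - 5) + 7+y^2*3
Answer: E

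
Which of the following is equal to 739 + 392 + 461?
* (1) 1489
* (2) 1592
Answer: 2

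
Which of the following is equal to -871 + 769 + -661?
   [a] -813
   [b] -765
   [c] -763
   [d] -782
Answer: c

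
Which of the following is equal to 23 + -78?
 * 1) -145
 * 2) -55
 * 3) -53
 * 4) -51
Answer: 2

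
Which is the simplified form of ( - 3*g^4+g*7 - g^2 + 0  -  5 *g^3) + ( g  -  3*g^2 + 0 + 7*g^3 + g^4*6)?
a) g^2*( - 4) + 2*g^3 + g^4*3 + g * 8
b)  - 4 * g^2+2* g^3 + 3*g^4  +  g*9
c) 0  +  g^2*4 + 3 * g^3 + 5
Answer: a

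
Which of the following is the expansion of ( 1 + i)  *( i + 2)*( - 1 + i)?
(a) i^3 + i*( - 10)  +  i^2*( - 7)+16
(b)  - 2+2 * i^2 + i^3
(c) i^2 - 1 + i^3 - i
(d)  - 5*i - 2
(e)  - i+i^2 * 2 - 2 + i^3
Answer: e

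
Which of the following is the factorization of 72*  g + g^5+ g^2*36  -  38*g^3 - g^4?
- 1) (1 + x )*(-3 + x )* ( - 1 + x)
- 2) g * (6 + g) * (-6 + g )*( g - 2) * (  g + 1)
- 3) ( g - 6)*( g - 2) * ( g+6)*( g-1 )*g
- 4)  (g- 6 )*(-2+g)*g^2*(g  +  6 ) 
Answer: 2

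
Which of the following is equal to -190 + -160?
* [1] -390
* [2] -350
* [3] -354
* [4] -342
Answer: 2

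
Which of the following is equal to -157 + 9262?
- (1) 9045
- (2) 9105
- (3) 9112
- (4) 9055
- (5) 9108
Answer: 2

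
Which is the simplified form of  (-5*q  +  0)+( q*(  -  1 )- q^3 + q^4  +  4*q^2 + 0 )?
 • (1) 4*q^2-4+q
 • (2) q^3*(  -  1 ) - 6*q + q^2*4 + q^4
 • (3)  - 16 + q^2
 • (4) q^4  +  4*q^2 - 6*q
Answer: 2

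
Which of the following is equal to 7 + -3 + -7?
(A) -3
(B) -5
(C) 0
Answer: A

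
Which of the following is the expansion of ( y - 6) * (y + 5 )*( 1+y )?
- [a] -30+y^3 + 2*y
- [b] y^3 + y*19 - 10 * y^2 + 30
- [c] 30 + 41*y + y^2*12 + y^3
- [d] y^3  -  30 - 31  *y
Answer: d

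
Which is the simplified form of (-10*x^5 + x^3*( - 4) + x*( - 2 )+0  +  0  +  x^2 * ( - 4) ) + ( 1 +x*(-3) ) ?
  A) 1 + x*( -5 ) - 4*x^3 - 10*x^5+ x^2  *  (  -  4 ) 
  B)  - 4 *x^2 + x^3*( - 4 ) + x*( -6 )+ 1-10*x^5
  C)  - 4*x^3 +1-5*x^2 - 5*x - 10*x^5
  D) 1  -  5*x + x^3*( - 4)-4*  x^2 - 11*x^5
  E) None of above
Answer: A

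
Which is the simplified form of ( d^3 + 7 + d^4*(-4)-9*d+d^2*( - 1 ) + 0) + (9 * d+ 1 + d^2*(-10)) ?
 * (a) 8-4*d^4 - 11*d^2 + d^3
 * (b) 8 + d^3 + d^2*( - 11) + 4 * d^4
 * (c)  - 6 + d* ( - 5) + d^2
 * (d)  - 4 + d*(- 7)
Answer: a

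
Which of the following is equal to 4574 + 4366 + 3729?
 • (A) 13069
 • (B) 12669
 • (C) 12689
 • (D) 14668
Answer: B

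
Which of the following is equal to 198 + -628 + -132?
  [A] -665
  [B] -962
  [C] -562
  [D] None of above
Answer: C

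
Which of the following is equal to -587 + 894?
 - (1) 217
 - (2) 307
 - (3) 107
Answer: 2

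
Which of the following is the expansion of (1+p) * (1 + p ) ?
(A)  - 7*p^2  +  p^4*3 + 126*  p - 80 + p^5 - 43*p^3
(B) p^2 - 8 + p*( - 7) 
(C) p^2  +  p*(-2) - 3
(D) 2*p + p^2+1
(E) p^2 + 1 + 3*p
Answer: D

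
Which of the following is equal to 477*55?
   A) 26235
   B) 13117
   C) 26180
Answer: A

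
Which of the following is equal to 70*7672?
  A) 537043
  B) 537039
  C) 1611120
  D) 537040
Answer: D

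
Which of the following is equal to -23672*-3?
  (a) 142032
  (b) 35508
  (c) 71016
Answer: c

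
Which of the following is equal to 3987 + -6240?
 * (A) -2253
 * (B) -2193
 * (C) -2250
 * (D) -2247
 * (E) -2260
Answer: A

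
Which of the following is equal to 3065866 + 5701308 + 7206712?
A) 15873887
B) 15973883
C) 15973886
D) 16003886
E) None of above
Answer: C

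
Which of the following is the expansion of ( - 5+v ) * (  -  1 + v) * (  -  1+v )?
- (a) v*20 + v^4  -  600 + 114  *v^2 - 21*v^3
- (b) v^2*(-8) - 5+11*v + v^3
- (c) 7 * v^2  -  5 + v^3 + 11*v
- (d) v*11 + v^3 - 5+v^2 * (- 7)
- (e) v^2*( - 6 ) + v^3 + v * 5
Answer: d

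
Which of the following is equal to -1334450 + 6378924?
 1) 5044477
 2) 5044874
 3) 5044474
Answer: 3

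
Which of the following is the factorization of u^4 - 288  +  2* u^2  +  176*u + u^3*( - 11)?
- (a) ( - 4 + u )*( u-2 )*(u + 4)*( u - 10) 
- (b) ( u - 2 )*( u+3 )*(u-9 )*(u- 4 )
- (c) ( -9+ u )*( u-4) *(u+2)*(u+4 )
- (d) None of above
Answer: d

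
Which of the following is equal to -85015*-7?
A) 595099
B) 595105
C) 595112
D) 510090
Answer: B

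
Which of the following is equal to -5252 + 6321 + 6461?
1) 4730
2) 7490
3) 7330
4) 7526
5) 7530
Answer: 5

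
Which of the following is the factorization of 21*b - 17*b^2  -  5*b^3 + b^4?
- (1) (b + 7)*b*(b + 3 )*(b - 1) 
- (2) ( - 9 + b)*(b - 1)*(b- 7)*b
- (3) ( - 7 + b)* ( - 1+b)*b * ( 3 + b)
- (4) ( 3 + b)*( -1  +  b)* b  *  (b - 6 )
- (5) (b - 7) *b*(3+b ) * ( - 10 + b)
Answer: 3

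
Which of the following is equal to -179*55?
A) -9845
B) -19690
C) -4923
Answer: A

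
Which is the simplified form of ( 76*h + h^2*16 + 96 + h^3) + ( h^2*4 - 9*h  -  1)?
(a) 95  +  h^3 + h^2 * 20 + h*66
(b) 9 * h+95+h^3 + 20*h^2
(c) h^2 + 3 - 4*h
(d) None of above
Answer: d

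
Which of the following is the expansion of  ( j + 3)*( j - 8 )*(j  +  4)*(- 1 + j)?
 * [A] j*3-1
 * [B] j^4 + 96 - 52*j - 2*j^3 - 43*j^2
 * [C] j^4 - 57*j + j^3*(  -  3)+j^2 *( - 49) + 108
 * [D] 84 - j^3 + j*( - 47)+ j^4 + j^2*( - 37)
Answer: B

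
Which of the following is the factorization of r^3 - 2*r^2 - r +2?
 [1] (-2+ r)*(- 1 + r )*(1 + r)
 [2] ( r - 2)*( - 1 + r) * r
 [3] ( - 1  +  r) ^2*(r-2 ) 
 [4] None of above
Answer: 1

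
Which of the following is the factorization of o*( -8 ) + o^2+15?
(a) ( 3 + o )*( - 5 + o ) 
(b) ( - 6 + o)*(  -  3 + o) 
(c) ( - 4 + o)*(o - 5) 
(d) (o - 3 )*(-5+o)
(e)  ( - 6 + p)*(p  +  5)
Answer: d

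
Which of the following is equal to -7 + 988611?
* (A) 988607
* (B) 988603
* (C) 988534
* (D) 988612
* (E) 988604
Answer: E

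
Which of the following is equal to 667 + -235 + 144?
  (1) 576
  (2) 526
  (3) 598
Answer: 1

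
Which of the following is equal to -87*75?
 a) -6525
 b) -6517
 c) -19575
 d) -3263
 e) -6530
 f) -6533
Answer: a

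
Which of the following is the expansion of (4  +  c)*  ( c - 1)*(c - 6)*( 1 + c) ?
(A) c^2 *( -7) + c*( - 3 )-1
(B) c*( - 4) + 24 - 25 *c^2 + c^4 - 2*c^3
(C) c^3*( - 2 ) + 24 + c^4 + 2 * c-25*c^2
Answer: C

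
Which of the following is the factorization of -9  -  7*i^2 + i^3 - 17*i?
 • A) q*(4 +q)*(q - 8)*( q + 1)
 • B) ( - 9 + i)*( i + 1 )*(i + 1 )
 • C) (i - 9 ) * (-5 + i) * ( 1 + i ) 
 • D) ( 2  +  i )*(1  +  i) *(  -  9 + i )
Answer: B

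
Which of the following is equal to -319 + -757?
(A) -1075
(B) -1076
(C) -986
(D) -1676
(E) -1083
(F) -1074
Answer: B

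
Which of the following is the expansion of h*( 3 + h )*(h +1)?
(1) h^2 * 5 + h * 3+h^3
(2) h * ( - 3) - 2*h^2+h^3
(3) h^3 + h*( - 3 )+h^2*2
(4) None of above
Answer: 4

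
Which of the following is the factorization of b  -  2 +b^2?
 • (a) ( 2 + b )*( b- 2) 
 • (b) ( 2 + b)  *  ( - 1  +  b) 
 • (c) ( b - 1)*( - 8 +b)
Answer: b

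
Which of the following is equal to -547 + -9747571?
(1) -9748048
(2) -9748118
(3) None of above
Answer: 2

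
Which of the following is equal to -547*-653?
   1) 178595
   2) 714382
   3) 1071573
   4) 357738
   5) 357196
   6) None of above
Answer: 6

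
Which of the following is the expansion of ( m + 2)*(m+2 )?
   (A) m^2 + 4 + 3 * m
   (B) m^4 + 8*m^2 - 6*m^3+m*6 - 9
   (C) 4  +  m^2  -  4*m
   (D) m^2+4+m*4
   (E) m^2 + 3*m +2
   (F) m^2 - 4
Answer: D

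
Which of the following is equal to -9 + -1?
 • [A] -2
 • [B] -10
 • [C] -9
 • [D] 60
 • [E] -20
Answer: B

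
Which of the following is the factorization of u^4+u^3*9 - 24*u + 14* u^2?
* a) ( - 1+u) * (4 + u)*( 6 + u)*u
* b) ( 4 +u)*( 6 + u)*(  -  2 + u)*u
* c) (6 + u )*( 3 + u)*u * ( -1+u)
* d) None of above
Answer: a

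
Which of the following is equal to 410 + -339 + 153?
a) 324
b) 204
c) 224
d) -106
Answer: c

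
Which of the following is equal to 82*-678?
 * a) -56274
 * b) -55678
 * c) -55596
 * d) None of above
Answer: c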